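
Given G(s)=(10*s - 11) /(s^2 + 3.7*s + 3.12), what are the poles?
Set denominator = 0: s^2 + 3.7*s + 3.12 = (s + 1.3)(s + 2.4) = 0 → Poles: -1.3, -2.4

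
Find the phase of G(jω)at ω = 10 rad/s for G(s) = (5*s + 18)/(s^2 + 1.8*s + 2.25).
Substitute s = j*10: G(j10) = -0.0870022 - 0.52753j.
∠G(j10) = atan2(Im, Re) = atan2(-0.52753, -0.0870022) = -99.37°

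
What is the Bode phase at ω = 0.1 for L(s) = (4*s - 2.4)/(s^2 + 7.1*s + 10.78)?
Substitute s = j*0.1: L(j0.1) = -0.219439 + 0.0516065j.
∠L(j0.1) = atan2(Im, Re) = atan2(0.0516065, -0.219439) = 166.77°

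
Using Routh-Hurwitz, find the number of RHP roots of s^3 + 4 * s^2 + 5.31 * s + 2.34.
Routh array:
s^3: [1, 5.31]; s^2: [4, 2.34]; s^1: [4.725]; s^0: [2.34]
First column: [1, 4, 4.725, 2.34]. Sign changes = RHP roots = 0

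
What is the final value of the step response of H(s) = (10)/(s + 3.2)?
FVT: lim_{t→∞} y(t) = lim_{s→0} s*Y(s) where Y(s) = H(s)/s.
= lim_{s→0} H(s) = H(0) = num(0)/den(0) = 10/3.2 = 3.125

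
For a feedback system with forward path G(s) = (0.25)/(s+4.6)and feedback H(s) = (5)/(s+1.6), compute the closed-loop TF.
Closed-loop T = G/(1+GH).
Numerator: G_num * H_den = 0.25*s + 0.4.
Denominator: G_den * H_den + G_num * H_num = (s^2 + 6.2*s + 7.36) + (1.25) = s^2 + 6.2*s + 8.61.
T(s) = (0.25*s + 0.4)/(s^2 + 6.2*s + 8.61)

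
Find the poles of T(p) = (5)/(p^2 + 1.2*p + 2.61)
Set denominator = 0: p^2 + 1.2*p + 2.61 = 0 → Poles: -0.6 + 1.5j, -0.6 - 1.5j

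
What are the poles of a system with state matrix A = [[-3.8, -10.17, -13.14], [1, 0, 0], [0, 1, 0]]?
Eigenvalues solve det(λI - A) = 0.
Characteristic polynomial: λ^3 + 3.8*λ^2 + 10.17*λ + 13.14 = 0.
Factor: (λ + 2)(λ^2 + 1.8*λ + 6.57) = 0.
Roots: -0.9 + 2.4j, -0.9 - 2.4j, -2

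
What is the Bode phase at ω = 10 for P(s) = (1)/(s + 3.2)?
Substitute s = j*10: P(j10) = 0.0290276 - 0.0907112j.
∠P(j10) = atan2(Im, Re) = atan2(-0.0907112, 0.0290276) = -72.26°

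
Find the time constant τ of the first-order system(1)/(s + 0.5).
First-order system: τ = -1/pole. Pole = -0.5. τ = -1/(-0.5) = 2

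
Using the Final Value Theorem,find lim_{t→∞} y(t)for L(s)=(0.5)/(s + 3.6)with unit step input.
FVT: lim_{t→∞} y(t) = lim_{s→0} s*Y(s) where Y(s) = L(s)/s.
= lim_{s→0} L(s) = L(0) = num(0)/den(0) = 0.5/3.6 = 0.1389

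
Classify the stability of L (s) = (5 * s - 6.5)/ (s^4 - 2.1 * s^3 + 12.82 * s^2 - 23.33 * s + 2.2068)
Denominator: s^4 - 2.1*s^3 + 12.82*s^2 - 23.33*s + 2.2068 = (s - 0.1)(s - 1.8)(s^2 - 0.2*s + 12.26). Poles: 0.1, 0.1 + 3.5j, 0.1 - 3.5j, 1.8. Unstable (4 pole(s) in RHP)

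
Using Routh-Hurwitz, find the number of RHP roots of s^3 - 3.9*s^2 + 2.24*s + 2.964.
Routh array:
s^3: [1, 2.24]; s^2: [-3.9, 2.964]; s^1: [3]; s^0: [2.964]
First column: [1, -3.9, 3, 2.964]. Sign changes = RHP roots = 2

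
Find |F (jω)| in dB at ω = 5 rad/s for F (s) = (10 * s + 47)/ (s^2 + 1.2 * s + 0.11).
Substitute s = j*5: F(j5) = -1.32695 - 2.32871j.
|F(j5)| = sqrt(Re² + Im²) = 2.68.
20*log₁₀(2.68) = 8.56 dB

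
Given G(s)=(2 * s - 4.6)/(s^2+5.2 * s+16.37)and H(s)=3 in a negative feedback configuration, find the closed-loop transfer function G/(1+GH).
Closed-loop T = G/(1+GH).
Numerator: G_num * H_den = 2*s - 4.6.
Denominator: G_den * H_den + G_num * H_num = (s^2 + 5.2*s + 16.37) + (6*s - 13.8) = s^2 + 11.2*s + 2.57.
T(s) = (2*s - 4.6)/(s^2 + 11.2*s + 2.57)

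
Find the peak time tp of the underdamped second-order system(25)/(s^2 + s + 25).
Standard form: ωn²/(s²+2ζωn·s+ωn²) → ωn = 5, ζ = 0.1.
ωd = ωn·√(1-ζ²) = 5·√(1-0.1²) = 4.975.
tp = π/ωd = π/4.975 = 0.6315 s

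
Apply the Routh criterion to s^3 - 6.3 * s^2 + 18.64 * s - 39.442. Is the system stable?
Routh array:
s^3: [1, 18.64]; s^2: [-6.3, -39.442]; s^1: [12.3794]; s^0: [-39.442]
First column: [1, -6.3, 12.3794, -39.442]. Sign changes = 3.
No, unstable (3 RHP root(s))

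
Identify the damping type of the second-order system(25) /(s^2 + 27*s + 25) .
Standard form: ωn²/(s²+2ζωn·s+ωn²) gives ωn=5, ζ=2.7.
Overdamped (ζ = 2.7 > 1)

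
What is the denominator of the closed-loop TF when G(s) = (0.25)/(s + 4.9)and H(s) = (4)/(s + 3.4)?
Characteristic poly = G_den * H_den + G_num * H_num = (s^2 + 8.3*s + 16.66) + (1) = s^2 + 8.3*s + 17.66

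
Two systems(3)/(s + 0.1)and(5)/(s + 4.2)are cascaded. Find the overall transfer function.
Series: H = H₁ · H₂ = (n₁·n₂)/(d₁·d₂).
Num: n₁·n₂ = 15. Den: d₁·d₂ = s^2 + 4.3*s + 0.42.
H(s) = (15)/(s^2 + 4.3*s + 0.42)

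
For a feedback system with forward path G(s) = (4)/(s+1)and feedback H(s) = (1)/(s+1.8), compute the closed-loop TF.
Closed-loop T = G/(1+GH).
Numerator: G_num * H_den = 4*s + 7.2.
Denominator: G_den * H_den + G_num * H_num = (s^2 + 2.8*s + 1.8) + (4) = s^2 + 2.8*s + 5.8.
T(s) = (4*s + 7.2)/(s^2 + 2.8*s + 5.8)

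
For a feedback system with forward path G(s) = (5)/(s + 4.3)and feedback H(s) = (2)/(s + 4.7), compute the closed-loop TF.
Closed-loop T = G/(1+GH).
Numerator: G_num * H_den = 5*s + 23.5.
Denominator: G_den * H_den + G_num * H_num = (s^2 + 9*s + 20.21) + (10) = s^2 + 9*s + 30.21.
T(s) = (5*s + 23.5)/(s^2 + 9*s + 30.21)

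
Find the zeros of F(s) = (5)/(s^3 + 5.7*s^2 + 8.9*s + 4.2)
Numerator is a nonzero constant (5) → Zeros: none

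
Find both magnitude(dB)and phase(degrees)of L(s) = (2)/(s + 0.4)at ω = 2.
Substitute s = j*2: L(j2) = 0.192308 - 0.961538j.
|L| = 20*log₁₀(sqrt(Re²+Im²)) = -0.17 dB.
∠L = atan2(Im, Re) = -78.69°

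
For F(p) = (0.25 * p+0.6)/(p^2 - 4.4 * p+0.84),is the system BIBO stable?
Denominator: p^2 - 4.4*p + 0.84 = (p - 4.2)(p - 0.2). Poles: 0.2, 4.2. All Re(p)<0: No (unstable)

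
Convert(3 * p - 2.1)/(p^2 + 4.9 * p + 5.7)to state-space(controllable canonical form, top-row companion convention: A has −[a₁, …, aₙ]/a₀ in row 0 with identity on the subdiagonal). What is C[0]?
Reachable canonical form: C = numerator coefficients (right-aligned, zero-padded to length n).
num = 3*p - 2.1, C = [[3, -2.1]].
C[0] = 3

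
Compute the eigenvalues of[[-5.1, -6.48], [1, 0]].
Eigenvalues solve det(λI - A) = 0.
Characteristic polynomial: λ^2 + 5.1*λ + 6.48 = 0.
Factor: (λ + 2.7)(λ + 2.4) = 0.
Roots: -2.4, -2.7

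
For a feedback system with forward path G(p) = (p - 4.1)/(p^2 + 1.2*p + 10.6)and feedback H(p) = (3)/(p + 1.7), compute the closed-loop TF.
Closed-loop T = G/(1+GH).
Numerator: G_num * H_den = p^2 - 2.4*p - 6.97.
Denominator: G_den * H_den + G_num * H_num = (p^3 + 2.9*p^2 + 12.64*p + 18.02) + (3*p - 12.3) = p^3 + 2.9*p^2 + 15.64*p + 5.72.
T(p) = (p^2 - 2.4*p - 6.97)/(p^3 + 2.9*p^2 + 15.64*p + 5.72)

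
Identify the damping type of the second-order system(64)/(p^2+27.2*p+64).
Standard form: ωn²/(p²+2ζωn·p+ωn²) gives ωn=8, ζ=1.7.
Overdamped (ζ = 1.7 > 1)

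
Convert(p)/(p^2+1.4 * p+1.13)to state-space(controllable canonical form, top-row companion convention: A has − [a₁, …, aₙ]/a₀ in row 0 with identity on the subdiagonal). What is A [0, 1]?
Reachable canonical form for den = p^2 + 1.4*p + 1.13: top row of A = -[a₁,a₂,...,aₙ]/a₀, ones on the subdiagonal, zeros elsewhere.
A = [[-1.4, -1.13], [1, 0]].
A[0,1] = -1.13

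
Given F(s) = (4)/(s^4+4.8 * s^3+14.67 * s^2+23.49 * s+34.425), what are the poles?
Set denominator = 0: s^4 + 4.8*s^3 + 14.67*s^2 + 23.49*s + 34.425 = (s^2 + 4.2*s + 7.65)(s^2 + 0.6*s + 4.5) = 0 → Poles: -0.3 + 2.1j, -0.3 - 2.1j, -2.1 + 1.8j, -2.1 - 1.8j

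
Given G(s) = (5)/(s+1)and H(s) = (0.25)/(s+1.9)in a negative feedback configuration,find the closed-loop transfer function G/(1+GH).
Closed-loop T = G/(1+GH).
Numerator: G_num * H_den = 5*s + 9.5.
Denominator: G_den * H_den + G_num * H_num = (s^2 + 2.9*s + 1.9) + (1.25) = s^2 + 2.9*s + 3.15.
T(s) = (5*s + 9.5)/(s^2 + 2.9*s + 3.15)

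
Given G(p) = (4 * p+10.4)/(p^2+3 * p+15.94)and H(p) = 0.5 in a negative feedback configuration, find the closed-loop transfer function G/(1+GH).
Closed-loop T = G/(1+GH).
Numerator: G_num * H_den = 4*p + 10.4.
Denominator: G_den * H_den + G_num * H_num = (p^2 + 3*p + 15.94) + (2*p + 5.2) = p^2 + 5*p + 21.14.
T(p) = (4*p + 10.4)/(p^2 + 5*p + 21.14)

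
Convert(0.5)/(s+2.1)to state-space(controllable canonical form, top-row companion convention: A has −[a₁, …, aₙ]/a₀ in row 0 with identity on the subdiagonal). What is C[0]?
Reachable canonical form: C = numerator coefficients (right-aligned, zero-padded to length n).
num = 0.5, C = [[0.5]].
C[0] = 0.5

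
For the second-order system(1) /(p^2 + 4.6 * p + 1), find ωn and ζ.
Standard form: ωn²/(p²+2ζωn·p+ωn²).
const=1=ωn² → ωn=1, p coeff=4.6=2ζωn → ζ=2.3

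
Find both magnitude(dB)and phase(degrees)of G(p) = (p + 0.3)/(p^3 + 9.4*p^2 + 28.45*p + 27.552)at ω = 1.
Substitute p = j*1: G(j1) = 0.0303746 + 0.00915699j.
|G| = 20*log₁₀(sqrt(Re²+Im²)) = -29.97 dB.
∠G = atan2(Im, Re) = 16.78°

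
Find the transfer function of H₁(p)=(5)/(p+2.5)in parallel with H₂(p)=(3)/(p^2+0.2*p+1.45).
Parallel: H = H₁ + H₂ = (n₁·d₂ + n₂·d₁)/(d₁·d₂).
n₁·d₂ = 5*p^2 + p + 7.25. n₂·d₁ = 3*p + 7.5. Sum = 5*p^2 + 4*p + 14.75. d₁·d₂ = p^3 + 2.7*p^2 + 1.95*p + 3.625.
H(p) = (5*p^2 + 4*p + 14.75)/(p^3 + 2.7*p^2 + 1.95*p + 3.625)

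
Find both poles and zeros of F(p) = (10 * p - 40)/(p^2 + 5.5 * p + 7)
Set denominator = 0: p^2 + 5.5*p + 7 = (p + 2)(p + 3.5) = 0 → Poles: -2, -3.5
Set numerator = 0: 10*p - 40 = 0 → Zeros: 4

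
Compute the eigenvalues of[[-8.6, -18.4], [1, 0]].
Eigenvalues solve det(λI - A) = 0.
Characteristic polynomial: λ^2 + 8.6*λ + 18.4 = 0.
Factor: (λ + 4.6)(λ + 4) = 0.
Roots: -4, -4.6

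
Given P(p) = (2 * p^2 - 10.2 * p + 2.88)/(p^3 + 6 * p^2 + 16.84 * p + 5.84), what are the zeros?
Set numerator = 0: 2*p^2 - 10.2*p + 2.88 = 2*(p - 4.8)(p - 0.3) = 0 → Zeros: 0.3, 4.8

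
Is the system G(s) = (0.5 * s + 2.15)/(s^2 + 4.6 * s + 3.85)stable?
Denominator: s^2 + 4.6*s + 3.85 = (s + 3.5)(s + 1.1). Poles: -1.1, -3.5. All Re(p)<0: Yes (stable)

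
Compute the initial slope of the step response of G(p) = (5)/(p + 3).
IVT: y'(0⁺) = lim_{p→∞} p²·Y(p) = lim_{p→∞} p·G(p).
deg(num) = 0, deg(den) = 1, relative degree = 1, so p·G(p) → (leading num)/(leading den) = 5/1 = 5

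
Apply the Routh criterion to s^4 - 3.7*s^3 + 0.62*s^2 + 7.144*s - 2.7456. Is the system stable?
Routh array:
s^4: [1, 0.62, -2.7456]; s^3: [-3.7, 7.144]; s^2: [2.55081, -2.7456]; s^1: [3.16145]; s^0: [-2.7456]
First column: [1, -3.7, 2.55081, 3.16145, -2.7456]. Sign changes = 3.
No, unstable (3 RHP root(s))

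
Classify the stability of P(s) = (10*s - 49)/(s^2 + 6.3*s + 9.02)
Denominator: s^2 + 6.3*s + 9.02 = (s + 2.2)(s + 4.1). Poles: -2.2, -4.1. Stable (all poles in LHP)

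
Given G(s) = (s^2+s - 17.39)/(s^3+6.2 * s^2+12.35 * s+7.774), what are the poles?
Set denominator = 0: s^3 + 6.2*s^2 + 12.35*s + 7.774 = (s + 1.3)(s + 2.3)(s + 2.6) = 0 → Poles: -1.3, -2.3, -2.6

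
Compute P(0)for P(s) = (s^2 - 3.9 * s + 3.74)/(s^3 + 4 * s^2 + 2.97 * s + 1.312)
DC gain = P(0) = num(0)/den(0) = 3.74/1.312 = 2.851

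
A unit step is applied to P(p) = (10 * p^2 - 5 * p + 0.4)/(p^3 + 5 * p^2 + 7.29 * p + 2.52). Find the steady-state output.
FVT: lim_{t→∞} y(t) = lim_{p→0} p*Y(p) where Y(p) = P(p)/p.
= lim_{p→0} P(p) = P(0) = num(0)/den(0) = 0.4/2.52 = 0.1587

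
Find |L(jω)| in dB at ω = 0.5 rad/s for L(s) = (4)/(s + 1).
Substitute s = j*0.5: L(j0.5) = 3.2 - 1.6j.
|L(j0.5)| = sqrt(Re² + Im²) = 3.578.
20*log₁₀(3.578) = 11.07 dB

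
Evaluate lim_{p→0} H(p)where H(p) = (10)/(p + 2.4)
DC gain = H(0) = num(0)/den(0) = 10/2.4 = 4.167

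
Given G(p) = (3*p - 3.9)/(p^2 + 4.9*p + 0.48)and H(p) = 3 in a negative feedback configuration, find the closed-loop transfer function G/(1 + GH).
Closed-loop T = G/(1+GH).
Numerator: G_num * H_den = 3*p - 3.9.
Denominator: G_den * H_den + G_num * H_num = (p^2 + 4.9*p + 0.48) + (9*p - 11.7) = p^2 + 13.9*p - 11.22.
T(p) = (3*p - 3.9)/(p^2 + 13.9*p - 11.22)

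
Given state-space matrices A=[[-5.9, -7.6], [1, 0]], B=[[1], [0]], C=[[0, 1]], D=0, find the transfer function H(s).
H(s) = C(sI - A)⁻¹B + D.
Characteristic polynomial det(sI - A) = s^2 + 5.9*s + 7.6.
Numerator from C·adj(sI-A)·B + D·det(sI-A) = 1.
H(s) = (1)/(s^2 + 5.9*s + 7.6)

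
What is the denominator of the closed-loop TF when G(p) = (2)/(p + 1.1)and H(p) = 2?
Characteristic poly = G_den * H_den + G_num * H_num = (p + 1.1) + (4) = p + 5.1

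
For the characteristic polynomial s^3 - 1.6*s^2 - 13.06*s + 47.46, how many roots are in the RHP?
s^3 - 1.6*s^2 - 13.06*s + 47.46 = (s + 4.2)(s^2 - 5.8*s + 11.3). Poles: -4.2, 2.9 + 1.7j, 2.9 - 1.7j. RHP poles (Re>0): 2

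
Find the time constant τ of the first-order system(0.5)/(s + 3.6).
First-order system: τ = -1/pole. Pole = -3.6. τ = -1/(-3.6) = 0.2778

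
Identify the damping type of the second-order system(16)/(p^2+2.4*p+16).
Standard form: ωn²/(p²+2ζωn·p+ωn²) gives ωn=4, ζ=0.3.
Underdamped (ζ = 0.3 < 1)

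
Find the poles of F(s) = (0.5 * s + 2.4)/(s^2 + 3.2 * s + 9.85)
Set denominator = 0: s^2 + 3.2*s + 9.85 = 0 → Poles: -1.6 + 2.7j, -1.6 - 2.7j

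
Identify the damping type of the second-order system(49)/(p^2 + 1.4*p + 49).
Standard form: ωn²/(p²+2ζωn·p+ωn²) gives ωn=7, ζ=0.1.
Underdamped (ζ = 0.1 < 1)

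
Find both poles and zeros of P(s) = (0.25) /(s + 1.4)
Set denominator = 0: s + 1.4 = 0 → Poles: -1.4
Numerator is a nonzero constant (0.25) → Zeros: none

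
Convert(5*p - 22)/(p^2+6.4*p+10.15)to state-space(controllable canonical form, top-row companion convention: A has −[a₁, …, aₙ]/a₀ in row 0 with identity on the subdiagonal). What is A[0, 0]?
Reachable canonical form for den = p^2 + 6.4*p + 10.15: top row of A = -[a₁,a₂,...,aₙ]/a₀, ones on the subdiagonal, zeros elsewhere.
A = [[-6.4, -10.15], [1, 0]].
A[0,0] = -6.4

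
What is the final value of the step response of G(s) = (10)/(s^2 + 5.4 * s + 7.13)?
FVT: lim_{t→∞} y(t) = lim_{s→0} s*Y(s) where Y(s) = G(s)/s.
= lim_{s→0} G(s) = G(0) = num(0)/den(0) = 10/7.13 = 1.403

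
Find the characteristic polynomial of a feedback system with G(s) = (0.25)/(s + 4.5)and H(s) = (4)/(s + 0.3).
Characteristic poly = G_den * H_den + G_num * H_num = (s^2 + 4.8*s + 1.35) + (1) = s^2 + 4.8*s + 2.35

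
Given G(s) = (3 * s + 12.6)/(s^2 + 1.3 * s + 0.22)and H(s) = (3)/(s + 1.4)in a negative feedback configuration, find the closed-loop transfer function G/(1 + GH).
Closed-loop T = G/(1+GH).
Numerator: G_num * H_den = 3*s^2 + 16.8*s + 17.64.
Denominator: G_den * H_den + G_num * H_num = (s^3 + 2.7*s^2 + 2.04*s + 0.308) + (9*s + 37.8) = s^3 + 2.7*s^2 + 11.04*s + 38.108.
T(s) = (3*s^2 + 16.8*s + 17.64)/(s^3 + 2.7*s^2 + 11.04*s + 38.108)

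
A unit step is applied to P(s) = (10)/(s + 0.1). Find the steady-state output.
FVT: lim_{t→∞} y(t) = lim_{s→0} s*Y(s) where Y(s) = P(s)/s.
= lim_{s→0} P(s) = P(0) = num(0)/den(0) = 10/0.1 = 100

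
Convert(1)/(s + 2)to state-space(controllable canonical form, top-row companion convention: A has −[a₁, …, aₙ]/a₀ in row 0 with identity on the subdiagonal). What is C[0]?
Reachable canonical form: C = numerator coefficients (right-aligned, zero-padded to length n).
num = 1, C = [[1]].
C[0] = 1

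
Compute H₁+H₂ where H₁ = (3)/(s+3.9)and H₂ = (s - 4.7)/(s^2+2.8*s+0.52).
Parallel: H = H₁ + H₂ = (n₁·d₂ + n₂·d₁)/(d₁·d₂).
n₁·d₂ = 3*s^2 + 8.4*s + 1.56. n₂·d₁ = s^2 - 0.8*s - 18.33. Sum = 4*s^2 + 7.6*s - 16.77. d₁·d₂ = s^3 + 6.7*s^2 + 11.44*s + 2.028.
H(s) = (4*s^2 + 7.6*s - 16.77)/(s^3 + 6.7*s^2 + 11.44*s + 2.028)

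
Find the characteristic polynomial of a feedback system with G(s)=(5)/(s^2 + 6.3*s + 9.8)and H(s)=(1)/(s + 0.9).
Characteristic poly = G_den * H_den + G_num * H_num = (s^3 + 7.2*s^2 + 15.47*s + 8.82) + (5) = s^3 + 7.2*s^2 + 15.47*s + 13.82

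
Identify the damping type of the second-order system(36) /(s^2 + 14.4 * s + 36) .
Standard form: ωn²/(s²+2ζωn·s+ωn²) gives ωn=6, ζ=1.2.
Overdamped (ζ = 1.2 > 1)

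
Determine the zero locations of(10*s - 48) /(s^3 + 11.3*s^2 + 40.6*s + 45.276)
Set numerator = 0: 10*s - 48 = 0 → Zeros: 4.8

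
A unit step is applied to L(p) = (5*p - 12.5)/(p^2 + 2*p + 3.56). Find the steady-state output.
FVT: lim_{t→∞} y(t) = lim_{p→0} p*Y(p) where Y(p) = L(p)/p.
= lim_{p→0} L(p) = L(0) = num(0)/den(0) = -12.5/3.56 = -3.511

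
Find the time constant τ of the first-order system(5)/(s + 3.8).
First-order system: τ = -1/pole. Pole = -3.8. τ = -1/(-3.8) = 0.2632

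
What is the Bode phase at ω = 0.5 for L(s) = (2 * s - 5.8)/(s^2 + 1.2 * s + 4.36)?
Substitute s = j*0.5: L(j0.5) = -1.34697 + 0.439946j.
∠L(j0.5) = atan2(Im, Re) = atan2(0.439946, -1.34697) = 161.91°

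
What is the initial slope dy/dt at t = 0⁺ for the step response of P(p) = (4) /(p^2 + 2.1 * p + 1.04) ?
IVT: y'(0⁺) = lim_{p→∞} p²·Y(p) = lim_{p→∞} p·P(p).
deg(num) = 0, deg(den) = 2, relative degree = 2 ≥ 2, so p·P(p) → 0. Initial slope = 0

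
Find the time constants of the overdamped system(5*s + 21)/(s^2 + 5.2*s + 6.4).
Overdamped: real poles at -2, -3.2. τ = -1/pole → τ₁ = 0.5, τ₂ = 0.3125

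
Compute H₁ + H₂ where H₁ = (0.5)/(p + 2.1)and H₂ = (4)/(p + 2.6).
Parallel: H = H₁ + H₂ = (n₁·d₂ + n₂·d₁)/(d₁·d₂).
n₁·d₂ = 0.5*p + 1.3. n₂·d₁ = 4*p + 8.4. Sum = 4.5*p + 9.7. d₁·d₂ = p^2 + 4.7*p + 5.46.
H(p) = (4.5*p + 9.7)/(p^2 + 4.7*p + 5.46)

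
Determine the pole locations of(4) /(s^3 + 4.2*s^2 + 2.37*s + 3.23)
Set denominator = 0: s^3 + 4.2*s^2 + 2.37*s + 3.23 = (s + 3.8)(s^2 + 0.4*s + 0.85) = 0 → Poles: -0.2 + 0.9j, -0.2 - 0.9j, -3.8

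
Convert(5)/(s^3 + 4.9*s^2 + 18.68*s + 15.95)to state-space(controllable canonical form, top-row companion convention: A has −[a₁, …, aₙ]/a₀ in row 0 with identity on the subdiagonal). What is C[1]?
Reachable canonical form: C = numerator coefficients (right-aligned, zero-padded to length n).
num = 5, C = [[0, 0, 5]].
C[1] = 0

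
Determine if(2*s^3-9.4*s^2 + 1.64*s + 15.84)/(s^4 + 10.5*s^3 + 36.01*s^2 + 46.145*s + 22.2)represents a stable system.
Denominator: s^4 + 10.5*s^3 + 36.01*s^2 + 46.145*s + 22.2 = (s + 3.7)(s + 4.8)(s^2 + 2*s + 1.25). Poles: -1 + 0.5j, -1 - 0.5j, -3.7, -4.8. All Re(p)<0: Yes (stable)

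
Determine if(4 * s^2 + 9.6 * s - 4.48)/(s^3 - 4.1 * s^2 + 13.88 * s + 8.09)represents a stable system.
Denominator: s^3 - 4.1*s^2 + 13.88*s + 8.09 = (s + 0.5)(s^2 - 4.6*s + 16.18). Poles: -0.5, 2.3 + 3.3j, 2.3 - 3.3j. All Re(p)<0: No (unstable)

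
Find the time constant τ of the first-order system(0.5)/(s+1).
First-order system: τ = -1/pole. Pole = -1. τ = -1/(-1) = 1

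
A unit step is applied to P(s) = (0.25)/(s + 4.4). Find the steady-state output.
FVT: lim_{t→∞} y(t) = lim_{s→0} s*Y(s) where Y(s) = P(s)/s.
= lim_{s→0} P(s) = P(0) = num(0)/den(0) = 0.25/4.4 = 0.05682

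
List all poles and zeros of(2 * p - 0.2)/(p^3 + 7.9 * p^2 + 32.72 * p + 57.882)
Set denominator = 0: p^3 + 7.9*p^2 + 32.72*p + 57.882 = (p + 3.3)(p^2 + 4.6*p + 17.54) = 0 → Poles: -2.3 + 3.5j, -2.3 - 3.5j, -3.3
Set numerator = 0: 2*p - 0.2 = 0 → Zeros: 0.1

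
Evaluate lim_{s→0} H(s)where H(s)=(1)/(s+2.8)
DC gain = H(0) = num(0)/den(0) = 1/2.8 = 0.3571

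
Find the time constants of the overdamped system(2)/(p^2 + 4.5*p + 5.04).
Overdamped: real poles at -2.4, -2.1. τ = -1/pole → τ₁ = 0.4167, τ₂ = 0.4762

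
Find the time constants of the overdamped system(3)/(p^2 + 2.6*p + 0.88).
Overdamped: real poles at -0.4, -2.2. τ = -1/pole → τ₁ = 2.5, τ₂ = 0.4545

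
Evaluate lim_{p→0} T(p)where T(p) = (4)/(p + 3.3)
DC gain = T(0) = num(0)/den(0) = 4/3.3 = 1.212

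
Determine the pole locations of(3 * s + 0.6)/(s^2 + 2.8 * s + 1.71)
Set denominator = 0: s^2 + 2.8*s + 1.71 = (s + 1.9)(s + 0.9) = 0 → Poles: -0.9, -1.9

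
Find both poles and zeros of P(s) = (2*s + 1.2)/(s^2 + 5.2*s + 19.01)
Set denominator = 0: s^2 + 5.2*s + 19.01 = 0 → Poles: -2.6 + 3.5j, -2.6 - 3.5j
Set numerator = 0: 2*s + 1.2 = 0 → Zeros: -0.6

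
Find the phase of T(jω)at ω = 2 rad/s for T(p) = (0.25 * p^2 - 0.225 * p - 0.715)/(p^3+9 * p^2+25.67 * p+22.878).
Substitute p = j*2: T(j2) = 0.00146363 + 0.0391277j.
∠T(j2) = atan2(Im, Re) = atan2(0.0391277, 0.00146363) = 87.86°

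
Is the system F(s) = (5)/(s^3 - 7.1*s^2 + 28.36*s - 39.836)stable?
Denominator: s^3 - 7.1*s^2 + 28.36*s - 39.836 = (s - 2.3)(s^2 - 4.8*s + 17.32). Poles: 2.3, 2.4 + 3.4j, 2.4 - 3.4j. All Re(p)<0: No (unstable)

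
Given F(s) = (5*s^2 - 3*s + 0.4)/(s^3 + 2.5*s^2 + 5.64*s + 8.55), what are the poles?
Set denominator = 0: s^3 + 2.5*s^2 + 5.64*s + 8.55 = (s + 1.9)(s^2 + 0.6*s + 4.5) = 0 → Poles: -0.3 + 2.1j, -0.3 - 2.1j, -1.9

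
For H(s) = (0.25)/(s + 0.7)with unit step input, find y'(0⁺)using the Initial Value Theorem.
IVT: y'(0⁺) = lim_{s→∞} s²·Y(s) = lim_{s→∞} s·H(s).
deg(num) = 0, deg(den) = 1, relative degree = 1, so s·H(s) → (leading num)/(leading den) = 0.25/1 = 0.25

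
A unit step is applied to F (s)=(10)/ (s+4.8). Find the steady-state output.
FVT: lim_{t→∞} y(t) = lim_{s→0} s*Y(s) where Y(s) = F(s)/s.
= lim_{s→0} F(s) = F(0) = num(0)/den(0) = 10/4.8 = 2.083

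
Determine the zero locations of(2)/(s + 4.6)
Numerator is a nonzero constant (2) → Zeros: none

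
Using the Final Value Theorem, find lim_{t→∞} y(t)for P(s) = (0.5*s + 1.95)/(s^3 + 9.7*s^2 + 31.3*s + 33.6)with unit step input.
FVT: lim_{t→∞} y(t) = lim_{s→0} s*Y(s) where Y(s) = P(s)/s.
= lim_{s→0} P(s) = P(0) = num(0)/den(0) = 1.95/33.6 = 0.05804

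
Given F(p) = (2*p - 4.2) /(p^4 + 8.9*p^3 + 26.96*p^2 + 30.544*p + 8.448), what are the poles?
Set denominator = 0: p^4 + 8.9*p^3 + 26.96*p^2 + 30.544*p + 8.448 = (p + 2)(p + 3.3)(p + 3.2)(p + 0.4) = 0 → Poles: -0.4, -2, -3.2, -3.3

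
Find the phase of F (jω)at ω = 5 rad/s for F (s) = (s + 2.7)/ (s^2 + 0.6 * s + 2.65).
Substitute s = j*5: F(j5) = -0.0891701 - 0.235683j.
∠F(j5) = atan2(Im, Re) = atan2(-0.235683, -0.0891701) = -110.72°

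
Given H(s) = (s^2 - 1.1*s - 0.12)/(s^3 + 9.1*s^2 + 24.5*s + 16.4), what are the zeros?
Set numerator = 0: s^2 - 1.1*s - 0.12 = (s + 0.1)(s - 1.2) = 0 → Zeros: -0.1, 1.2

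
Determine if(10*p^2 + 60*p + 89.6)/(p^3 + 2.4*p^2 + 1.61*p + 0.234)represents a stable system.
Denominator: p^3 + 2.4*p^2 + 1.61*p + 0.234 = (p + 0.9)(p + 1.3)(p + 0.2). Poles: -0.2, -0.9, -1.3. All Re(p)<0: Yes (stable)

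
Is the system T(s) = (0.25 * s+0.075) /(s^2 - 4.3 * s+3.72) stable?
Denominator: s^2 - 4.3*s + 3.72 = (s - 1.2)(s - 3.1). Poles: 1.2, 3.1. All Re(p)<0: No (unstable)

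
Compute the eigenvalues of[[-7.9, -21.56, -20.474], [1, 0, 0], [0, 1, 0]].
Eigenvalues solve det(λI - A) = 0.
Characteristic polynomial: λ^3 + 7.9*λ^2 + 21.56*λ + 20.474 = 0.
Factor: (λ + 2.9)(λ^2 + 5*λ + 7.06) = 0.
Roots: -2.5 + 0.9j, -2.5 - 0.9j, -2.9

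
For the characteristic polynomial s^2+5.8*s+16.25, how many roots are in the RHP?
Poles: -2.9 + 2.8j, -2.9 - 2.8j. RHP poles (Re>0): 0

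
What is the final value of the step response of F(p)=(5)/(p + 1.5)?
FVT: lim_{t→∞} y(t) = lim_{p→0} p*Y(p) where Y(p) = F(p)/p.
= lim_{p→0} F(p) = F(0) = num(0)/den(0) = 5/1.5 = 3.333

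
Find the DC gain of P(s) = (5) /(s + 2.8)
DC gain = P(0) = num(0)/den(0) = 5/2.8 = 1.786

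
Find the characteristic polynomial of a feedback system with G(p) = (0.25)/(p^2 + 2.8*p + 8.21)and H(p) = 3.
Characteristic poly = G_den * H_den + G_num * H_num = (p^2 + 2.8*p + 8.21) + (0.75) = p^2 + 2.8*p + 8.96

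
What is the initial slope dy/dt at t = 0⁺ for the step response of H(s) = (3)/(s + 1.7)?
IVT: y'(0⁺) = lim_{s→∞} s²·Y(s) = lim_{s→∞} s·H(s).
deg(num) = 0, deg(den) = 1, relative degree = 1, so s·H(s) → (leading num)/(leading den) = 3/1 = 3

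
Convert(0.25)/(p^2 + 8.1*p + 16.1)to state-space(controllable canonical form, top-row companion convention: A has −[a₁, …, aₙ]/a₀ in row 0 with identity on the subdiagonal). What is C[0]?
Reachable canonical form: C = numerator coefficients (right-aligned, zero-padded to length n).
num = 0.25, C = [[0, 0.25]].
C[0] = 0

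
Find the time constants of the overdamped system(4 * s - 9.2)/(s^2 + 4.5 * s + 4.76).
Overdamped: real poles at -1.7, -2.8. τ = -1/pole → τ₁ = 0.5882, τ₂ = 0.3571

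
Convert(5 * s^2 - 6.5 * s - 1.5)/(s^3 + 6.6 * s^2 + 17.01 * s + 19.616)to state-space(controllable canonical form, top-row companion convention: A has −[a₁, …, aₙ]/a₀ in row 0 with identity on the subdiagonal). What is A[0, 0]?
Reachable canonical form for den = s^3 + 6.6*s^2 + 17.01*s + 19.616: top row of A = -[a₁,a₂,...,aₙ]/a₀, ones on the subdiagonal, zeros elsewhere.
A = [[-6.6, -17.01, -19.616], [1, 0, 0], [0, 1, 0]].
A[0,0] = -6.6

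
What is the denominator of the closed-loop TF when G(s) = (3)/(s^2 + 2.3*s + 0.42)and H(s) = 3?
Characteristic poly = G_den * H_den + G_num * H_num = (s^2 + 2.3*s + 0.42) + (9) = s^2 + 2.3*s + 9.42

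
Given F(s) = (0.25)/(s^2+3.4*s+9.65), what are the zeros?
Numerator is a nonzero constant (0.25) → Zeros: none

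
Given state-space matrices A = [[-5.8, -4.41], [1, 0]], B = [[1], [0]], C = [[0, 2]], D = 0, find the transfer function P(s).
P(s) = C(sI - A)⁻¹B + D.
Characteristic polynomial det(sI - A) = s^2 + 5.8*s + 4.41.
Numerator from C·adj(sI-A)·B + D·det(sI-A) = 2.
P(s) = (2)/(s^2 + 5.8*s + 4.41)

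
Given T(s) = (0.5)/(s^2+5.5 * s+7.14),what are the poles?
Set denominator = 0: s^2 + 5.5*s + 7.14 = (s + 3.4)(s + 2.1) = 0 → Poles: -2.1, -3.4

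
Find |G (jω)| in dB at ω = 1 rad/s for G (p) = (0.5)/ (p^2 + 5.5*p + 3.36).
Substitute p = j*1: G(j1) = 0.0329429 - 0.0767736j.
|G(j1)| = sqrt(Re² + Im²) = 0.08354.
20*log₁₀(0.08354) = -21.56 dB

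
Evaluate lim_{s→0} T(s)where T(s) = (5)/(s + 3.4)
DC gain = T(0) = num(0)/den(0) = 5/3.4 = 1.471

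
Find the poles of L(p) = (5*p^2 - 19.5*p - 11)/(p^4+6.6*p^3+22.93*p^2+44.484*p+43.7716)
Set denominator = 0: p^4 + 6.6*p^3 + 22.93*p^2 + 44.484*p + 43.7716 = (p^2 + 4.4*p + 6.28)(p^2 + 2.2*p + 6.97) = 0 → Poles: -1.1 + 2.4j, -1.1 - 2.4j, -2.2 + 1.2j, -2.2 - 1.2j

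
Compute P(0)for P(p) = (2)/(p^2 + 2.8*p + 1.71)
DC gain = P(0) = num(0)/den(0) = 2/1.71 = 1.17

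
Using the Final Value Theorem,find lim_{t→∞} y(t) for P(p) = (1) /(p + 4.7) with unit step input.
FVT: lim_{t→∞} y(t) = lim_{p→0} p*Y(p) where Y(p) = P(p)/p.
= lim_{p→0} P(p) = P(0) = num(0)/den(0) = 1/4.7 = 0.2128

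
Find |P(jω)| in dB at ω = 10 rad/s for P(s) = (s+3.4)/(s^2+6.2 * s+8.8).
Substitute s = j*10: P(j10) = 0.0254838 - 0.0923246j.
|P(j10)| = sqrt(Re² + Im²) = 0.09578.
20*log₁₀(0.09578) = -20.37 dB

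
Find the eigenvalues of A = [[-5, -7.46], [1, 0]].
Eigenvalues solve det(λI - A) = 0.
Characteristic polynomial: λ^2 + 5*λ + 7.46 = 0.
Roots: -2.5 + 1.1j, -2.5 - 1.1j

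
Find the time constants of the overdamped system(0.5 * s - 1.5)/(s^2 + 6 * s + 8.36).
Overdamped: real poles at -3.8, -2.2. τ = -1/pole → τ₁ = 0.2632, τ₂ = 0.4545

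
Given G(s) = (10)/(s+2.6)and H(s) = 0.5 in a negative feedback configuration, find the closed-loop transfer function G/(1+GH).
Closed-loop T = G/(1+GH).
Numerator: G_num * H_den = 10.
Denominator: G_den * H_den + G_num * H_num = (s + 2.6) + (5) = s + 7.6.
T(s) = (10)/(s + 7.6)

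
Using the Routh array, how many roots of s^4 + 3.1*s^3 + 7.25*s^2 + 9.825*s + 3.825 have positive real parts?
Routh array:
s^4: [1, 7.25, 3.825]; s^3: [3.1, 9.825]; s^2: [4.08065, 3.825]; s^1: [6.91921]; s^0: [3.825]
First column: [1, 3.1, 4.08065, 6.91921, 3.825]. Sign changes = RHP roots = 0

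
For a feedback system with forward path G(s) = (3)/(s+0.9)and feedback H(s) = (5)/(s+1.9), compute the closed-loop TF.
Closed-loop T = G/(1+GH).
Numerator: G_num * H_den = 3*s + 5.7.
Denominator: G_den * H_den + G_num * H_num = (s^2 + 2.8*s + 1.71) + (15) = s^2 + 2.8*s + 16.71.
T(s) = (3*s + 5.7)/(s^2 + 2.8*s + 16.71)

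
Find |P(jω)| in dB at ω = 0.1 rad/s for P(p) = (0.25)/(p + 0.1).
Substitute p = j*0.1: P(j0.1) = 1.25 - 1.25j.
|P(j0.1)| = sqrt(Re² + Im²) = 1.768.
20*log₁₀(1.768) = 4.95 dB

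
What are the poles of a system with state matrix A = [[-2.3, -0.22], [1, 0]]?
Eigenvalues solve det(λI - A) = 0.
Characteristic polynomial: λ^2 + 2.3*λ + 0.22 = 0.
Factor: (λ + 2.2)(λ + 0.1) = 0.
Roots: -0.1, -2.2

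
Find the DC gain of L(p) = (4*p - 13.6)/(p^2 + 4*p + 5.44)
DC gain = L(0) = num(0)/den(0) = -13.6/5.44 = -2.5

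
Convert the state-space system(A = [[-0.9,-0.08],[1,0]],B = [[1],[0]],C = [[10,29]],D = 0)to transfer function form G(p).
G(p) = C(pI - A)⁻¹B + D.
Characteristic polynomial det(pI - A) = p^2 + 0.9*p + 0.08.
Numerator from C·adj(pI-A)·B + D·det(pI-A) = 10*p + 29.
G(p) = (10*p + 29)/(p^2 + 0.9*p + 0.08)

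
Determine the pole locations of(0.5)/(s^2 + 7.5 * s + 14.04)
Set denominator = 0: s^2 + 7.5*s + 14.04 = (s + 3.6)(s + 3.9) = 0 → Poles: -3.6, -3.9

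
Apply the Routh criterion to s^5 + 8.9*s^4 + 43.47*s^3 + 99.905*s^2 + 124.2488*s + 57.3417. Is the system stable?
Routh array:
s^5: [1, 43.47, 124.2488]; s^4: [8.9, 99.905, 57.3417]; s^3: [32.2447, 117.806]; s^2: [67.3889, 57.3417]; s^1: [90.3686]; s^0: [57.3417]
First column: [1, 8.9, 32.2447, 67.3889, 90.3686, 57.3417]. Sign changes = 0.
Yes, stable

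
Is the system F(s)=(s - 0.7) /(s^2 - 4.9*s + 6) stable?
Denominator: s^2 - 4.9*s + 6 = (s - 2.5)(s - 2.4). Poles: 2.4, 2.5. All Re(p)<0: No (unstable)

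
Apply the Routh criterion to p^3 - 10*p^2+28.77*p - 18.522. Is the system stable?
Routh array:
p^3: [1, 28.77]; p^2: [-10, -18.522]; p^1: [26.9178]; p^0: [-18.522]
First column: [1, -10, 26.9178, -18.522]. Sign changes = 3.
No, unstable (3 RHP root(s))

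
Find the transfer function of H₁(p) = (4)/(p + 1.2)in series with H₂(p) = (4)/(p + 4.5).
Series: H = H₁ · H₂ = (n₁·n₂)/(d₁·d₂).
Num: n₁·n₂ = 16. Den: d₁·d₂ = p^2 + 5.7*p + 5.4.
H(p) = (16)/(p^2 + 5.7*p + 5.4)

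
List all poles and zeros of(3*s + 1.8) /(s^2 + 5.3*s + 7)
Set denominator = 0: s^2 + 5.3*s + 7 = (s + 2.8)(s + 2.5) = 0 → Poles: -2.5, -2.8
Set numerator = 0: 3*s + 1.8 = 0 → Zeros: -0.6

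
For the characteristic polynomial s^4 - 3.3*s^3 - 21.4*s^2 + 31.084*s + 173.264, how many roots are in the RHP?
s^4 - 3.3*s^3 - 21.4*s^2 + 31.084*s + 173.264 = (s - 4)(s - 4.9)(s^2 + 5.6*s + 8.84). Poles: -2.8 + 1j, -2.8 - 1j, 4, 4.9. RHP poles (Re>0): 2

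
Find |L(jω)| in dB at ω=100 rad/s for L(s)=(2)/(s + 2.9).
Substitute s = j*100: L(j100) = 0.000579513 - 0.0199832j.
|L(j100)| = sqrt(Re² + Im²) = 0.01999.
20*log₁₀(0.01999) = -33.98 dB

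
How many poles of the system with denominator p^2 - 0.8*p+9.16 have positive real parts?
Poles: 0.4 + 3j, 0.4 - 3j. RHP poles (Re>0): 2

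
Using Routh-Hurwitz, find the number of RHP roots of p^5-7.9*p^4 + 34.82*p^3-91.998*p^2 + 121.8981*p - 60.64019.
Routh array:
p^5: [1, 34.82, 121.8981]; p^4: [-7.9, -91.998, -60.64019]; p^3: [23.1747, 114.222]; p^2: [-53.0609, -60.64019]; p^1: [87.7371]; p^0: [-60.64019]
First column: [1, -7.9, 23.1747, -53.0609, 87.7371, -60.64019]. Sign changes = RHP roots = 5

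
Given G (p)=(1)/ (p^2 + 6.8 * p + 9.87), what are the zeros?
Numerator is a nonzero constant (1) → Zeros: none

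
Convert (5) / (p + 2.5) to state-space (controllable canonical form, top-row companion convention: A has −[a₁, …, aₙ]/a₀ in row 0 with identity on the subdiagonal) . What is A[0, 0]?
Reachable canonical form for den = p + 2.5: top row of A = -[a₁,a₂,...,aₙ]/a₀, ones on the subdiagonal, zeros elsewhere.
A = [[-2.5]].
A[0,0] = -2.5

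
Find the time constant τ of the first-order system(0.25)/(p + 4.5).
First-order system: τ = -1/pole. Pole = -4.5. τ = -1/(-4.5) = 0.2222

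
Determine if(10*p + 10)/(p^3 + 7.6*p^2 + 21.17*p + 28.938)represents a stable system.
Denominator: p^3 + 7.6*p^2 + 21.17*p + 28.938 = (p + 4.2)(p^2 + 3.4*p + 6.89). Poles: -1.7 + 2j, -1.7 - 2j, -4.2. All Re(p)<0: Yes (stable)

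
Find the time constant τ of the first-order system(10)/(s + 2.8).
First-order system: τ = -1/pole. Pole = -2.8. τ = -1/(-2.8) = 0.3571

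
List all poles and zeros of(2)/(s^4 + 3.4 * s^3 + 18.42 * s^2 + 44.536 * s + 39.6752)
Set denominator = 0: s^4 + 3.4*s^3 + 18.42*s^2 + 44.536*s + 39.6752 = (s^2 + 3*s + 2.74)(s^2 + 0.4*s + 14.48) = 0 → Poles: -0.2 + 3.8j, -0.2 - 3.8j, -1.5 + 0.7j, -1.5 - 0.7j
Numerator is a nonzero constant (2) → Zeros: none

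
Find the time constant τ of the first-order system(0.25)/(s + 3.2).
First-order system: τ = -1/pole. Pole = -3.2. τ = -1/(-3.2) = 0.3125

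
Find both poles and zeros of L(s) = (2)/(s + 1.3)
Set denominator = 0: s + 1.3 = 0 → Poles: -1.3
Numerator is a nonzero constant (2) → Zeros: none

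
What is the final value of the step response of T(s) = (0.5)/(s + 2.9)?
FVT: lim_{t→∞} y(t) = lim_{s→0} s*Y(s) where Y(s) = T(s)/s.
= lim_{s→0} T(s) = T(0) = num(0)/den(0) = 0.5/2.9 = 0.1724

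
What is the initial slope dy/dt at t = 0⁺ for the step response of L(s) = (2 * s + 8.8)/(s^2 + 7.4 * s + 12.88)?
IVT: y'(0⁺) = lim_{s→∞} s²·Y(s) = lim_{s→∞} s·L(s).
deg(num) = 1, deg(den) = 2, relative degree = 1, so s·L(s) → (leading num)/(leading den) = 2/1 = 2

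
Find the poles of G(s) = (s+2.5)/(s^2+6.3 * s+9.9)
Set denominator = 0: s^2 + 6.3*s + 9.9 = (s + 3)(s + 3.3) = 0 → Poles: -3, -3.3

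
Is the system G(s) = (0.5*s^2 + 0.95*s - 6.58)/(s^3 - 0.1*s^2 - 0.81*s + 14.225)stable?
Denominator: s^3 - 0.1*s^2 - 0.81*s + 14.225 = (s + 2.5)(s^2 - 2.6*s + 5.69). Poles: -2.5, 1.3 + 2j, 1.3 - 2j. All Re(p)<0: No (unstable)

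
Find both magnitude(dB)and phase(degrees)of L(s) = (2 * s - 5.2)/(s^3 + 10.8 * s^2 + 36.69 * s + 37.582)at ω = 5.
Substitute s = j*5: L(j5) = 0.0312194 - 0.0351747j.
|L| = 20*log₁₀(sqrt(Re²+Im²)) = -26.55 dB.
∠L = atan2(Im, Re) = -48.41°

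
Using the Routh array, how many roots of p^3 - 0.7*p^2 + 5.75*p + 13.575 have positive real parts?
Routh array:
p^3: [1, 5.75]; p^2: [-0.7, 13.575]; p^1: [25.1429]; p^0: [13.575]
First column: [1, -0.7, 25.1429, 13.575]. Sign changes = RHP roots = 2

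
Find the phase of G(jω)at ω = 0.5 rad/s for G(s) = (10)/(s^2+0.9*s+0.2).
Substitute s = j*0.5: G(j0.5) = -2.43902 - 21.9512j.
∠G(j0.5) = atan2(Im, Re) = atan2(-21.9512, -2.43902) = -96.34°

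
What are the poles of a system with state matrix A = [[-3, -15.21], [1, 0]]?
Eigenvalues solve det(λI - A) = 0.
Characteristic polynomial: λ^2 + 3*λ + 15.21 = 0.
Roots: -1.5 + 3.6j, -1.5 - 3.6j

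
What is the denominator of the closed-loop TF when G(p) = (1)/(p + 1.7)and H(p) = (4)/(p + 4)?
Characteristic poly = G_den * H_den + G_num * H_num = (p^2 + 5.7*p + 6.8) + (4) = p^2 + 5.7*p + 10.8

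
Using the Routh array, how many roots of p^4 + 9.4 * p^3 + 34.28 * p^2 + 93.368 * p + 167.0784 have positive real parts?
Routh array:
p^4: [1, 34.28, 167.0784]; p^3: [9.4, 93.368]; p^2: [24.3472, 167.0784]; p^1: [28.8622]; p^0: [167.0784]
First column: [1, 9.4, 24.3472, 28.8622, 167.0784]. Sign changes = RHP roots = 0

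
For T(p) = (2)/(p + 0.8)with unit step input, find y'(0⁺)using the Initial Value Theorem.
IVT: y'(0⁺) = lim_{p→∞} p²·Y(p) = lim_{p→∞} p·T(p).
deg(num) = 0, deg(den) = 1, relative degree = 1, so p·T(p) → (leading num)/(leading den) = 2/1 = 2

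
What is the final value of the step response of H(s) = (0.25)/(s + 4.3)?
FVT: lim_{t→∞} y(t) = lim_{s→0} s*Y(s) where Y(s) = H(s)/s.
= lim_{s→0} H(s) = H(0) = num(0)/den(0) = 0.25/4.3 = 0.05814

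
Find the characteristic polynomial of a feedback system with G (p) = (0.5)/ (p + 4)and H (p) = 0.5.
Characteristic poly = G_den * H_den + G_num * H_num = (p + 4) + (0.25) = p + 4.25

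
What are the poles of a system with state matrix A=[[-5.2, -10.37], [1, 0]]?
Eigenvalues solve det(λI - A) = 0.
Characteristic polynomial: λ^2 + 5.2*λ + 10.37 = 0.
Roots: -2.6 + 1.9j, -2.6 - 1.9j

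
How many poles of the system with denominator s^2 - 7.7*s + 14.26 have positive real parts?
s^2 - 7.7*s + 14.26 = (s - 4.6)(s - 3.1). Poles: 3.1, 4.6. RHP poles (Re>0): 2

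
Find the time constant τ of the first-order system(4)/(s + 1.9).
First-order system: τ = -1/pole. Pole = -1.9. τ = -1/(-1.9) = 0.5263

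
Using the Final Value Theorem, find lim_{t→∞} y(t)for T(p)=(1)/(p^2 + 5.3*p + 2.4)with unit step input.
FVT: lim_{t→∞} y(t) = lim_{p→0} p*Y(p) where Y(p) = T(p)/p.
= lim_{p→0} T(p) = T(0) = num(0)/den(0) = 1/2.4 = 0.4167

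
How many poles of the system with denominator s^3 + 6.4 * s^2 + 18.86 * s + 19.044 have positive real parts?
s^3 + 6.4*s^2 + 18.86*s + 19.044 = (s + 1.8)(s^2 + 4.6*s + 10.58). Poles: -1.8, -2.3 + 2.3j, -2.3 - 2.3j. RHP poles (Re>0): 0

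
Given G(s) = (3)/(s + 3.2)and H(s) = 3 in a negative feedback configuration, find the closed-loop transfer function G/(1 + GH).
Closed-loop T = G/(1+GH).
Numerator: G_num * H_den = 3.
Denominator: G_den * H_den + G_num * H_num = (s + 3.2) + (9) = s + 12.2.
T(s) = (3)/(s + 12.2)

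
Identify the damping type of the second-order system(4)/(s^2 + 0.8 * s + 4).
Standard form: ωn²/(s²+2ζωn·s+ωn²) gives ωn=2, ζ=0.2.
Underdamped (ζ = 0.2 < 1)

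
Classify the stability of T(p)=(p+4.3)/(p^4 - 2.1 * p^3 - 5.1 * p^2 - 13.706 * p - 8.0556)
Denominator: p^4 - 2.1*p^3 - 5.1*p^2 - 13.706*p - 8.0556 = (p - 4.2)(p + 0.7)(p^2 + 1.4*p + 2.74). Poles: -0.7, -0.7 + 1.5j, -0.7 - 1.5j, 4.2. Unstable (1 pole(s) in RHP)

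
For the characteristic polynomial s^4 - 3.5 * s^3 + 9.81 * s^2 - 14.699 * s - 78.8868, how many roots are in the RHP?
s^4 - 3.5*s^3 + 9.81*s^2 - 14.699*s - 78.8868 = (s + 1.7)(s - 3.6)(s^2 - 1.6*s + 12.89). Poles: -1.7, 0.8 + 3.5j, 0.8 - 3.5j, 3.6. RHP poles (Re>0): 3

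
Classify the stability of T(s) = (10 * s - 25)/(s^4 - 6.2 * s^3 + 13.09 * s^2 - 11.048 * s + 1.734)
Denominator: s^4 - 6.2*s^3 + 13.09*s^2 - 11.048*s + 1.734 = (s - 0.2)(s - 3)(s^2 - 3*s + 2.89). Poles: 0.2, 1.5 + 0.8j, 1.5 - 0.8j, 3. Unstable (4 pole(s) in RHP)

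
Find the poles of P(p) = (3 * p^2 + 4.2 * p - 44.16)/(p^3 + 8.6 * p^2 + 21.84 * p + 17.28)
Set denominator = 0: p^3 + 8.6*p^2 + 21.84*p + 17.28 = (p + 4.8)(p + 2)(p + 1.8) = 0 → Poles: -1.8, -2, -4.8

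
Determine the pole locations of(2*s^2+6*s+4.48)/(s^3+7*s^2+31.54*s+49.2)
Set denominator = 0: s^3 + 7*s^2 + 31.54*s + 49.2 = (s + 2.4)(s^2 + 4.6*s + 20.5) = 0 → Poles: -2.3 + 3.9j, -2.3 - 3.9j, -2.4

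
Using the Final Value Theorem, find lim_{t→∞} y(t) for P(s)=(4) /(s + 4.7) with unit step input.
FVT: lim_{t→∞} y(t) = lim_{s→0} s*Y(s) where Y(s) = P(s)/s.
= lim_{s→0} P(s) = P(0) = num(0)/den(0) = 4/4.7 = 0.8511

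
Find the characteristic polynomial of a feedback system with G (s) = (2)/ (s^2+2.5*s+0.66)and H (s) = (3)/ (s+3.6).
Characteristic poly = G_den * H_den + G_num * H_num = (s^3 + 6.1*s^2 + 9.66*s + 2.376) + (6) = s^3 + 6.1*s^2 + 9.66*s + 8.376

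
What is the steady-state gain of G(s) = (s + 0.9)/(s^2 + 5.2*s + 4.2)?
DC gain = G(0) = num(0)/den(0) = 0.9/4.2 = 0.2143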